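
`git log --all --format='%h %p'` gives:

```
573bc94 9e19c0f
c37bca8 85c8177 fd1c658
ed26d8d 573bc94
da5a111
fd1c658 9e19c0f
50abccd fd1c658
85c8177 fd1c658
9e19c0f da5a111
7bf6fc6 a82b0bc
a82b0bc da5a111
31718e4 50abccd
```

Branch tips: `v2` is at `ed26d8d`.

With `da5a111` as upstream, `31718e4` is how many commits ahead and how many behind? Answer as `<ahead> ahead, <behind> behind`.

4 ahead, 0 behind

Reachable from 31718e4: {31718e4, 50abccd, 9e19c0f, da5a111, fd1c658}.
Reachable from da5a111: {da5a111}.
Only in 31718e4's history (ahead): {31718e4, 50abccd, 9e19c0f, fd1c658} — 4.
Only in da5a111's history (behind): {} — 0.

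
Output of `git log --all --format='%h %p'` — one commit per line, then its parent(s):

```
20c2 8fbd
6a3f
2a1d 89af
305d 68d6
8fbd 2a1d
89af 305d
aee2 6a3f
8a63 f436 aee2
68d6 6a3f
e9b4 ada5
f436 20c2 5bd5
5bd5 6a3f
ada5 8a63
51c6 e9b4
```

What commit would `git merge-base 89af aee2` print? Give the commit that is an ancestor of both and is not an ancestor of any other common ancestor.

Ancestors of 89af: {305d, 68d6, 6a3f, 89af}.
Ancestors of aee2: {6a3f, aee2}.
Common ancestors: {6a3f}.
The only common ancestor is 6a3f, so it is the merge base.

6a3f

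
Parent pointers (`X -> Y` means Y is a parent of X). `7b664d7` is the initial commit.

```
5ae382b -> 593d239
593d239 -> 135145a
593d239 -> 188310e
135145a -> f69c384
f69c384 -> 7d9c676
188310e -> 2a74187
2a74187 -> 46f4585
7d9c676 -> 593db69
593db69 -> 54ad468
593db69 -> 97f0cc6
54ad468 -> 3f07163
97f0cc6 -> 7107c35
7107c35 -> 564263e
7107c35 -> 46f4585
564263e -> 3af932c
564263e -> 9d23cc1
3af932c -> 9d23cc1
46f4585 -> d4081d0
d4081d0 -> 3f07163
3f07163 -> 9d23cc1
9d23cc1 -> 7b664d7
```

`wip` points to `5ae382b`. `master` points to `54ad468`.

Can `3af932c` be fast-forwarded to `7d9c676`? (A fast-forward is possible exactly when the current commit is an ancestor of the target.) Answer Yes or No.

A fast-forward from 3af932c to 7d9c676 is possible iff 3af932c is an ancestor of 7d9c676.
Ancestors of 7d9c676: {3af932c, 3f07163, 46f4585, 54ad468, 564263e, 593db69, 7107c35, 7b664d7, 7d9c676, 97f0cc6, 9d23cc1, d4081d0}.
3af932c is among them, so fast-forward is possible.

Yes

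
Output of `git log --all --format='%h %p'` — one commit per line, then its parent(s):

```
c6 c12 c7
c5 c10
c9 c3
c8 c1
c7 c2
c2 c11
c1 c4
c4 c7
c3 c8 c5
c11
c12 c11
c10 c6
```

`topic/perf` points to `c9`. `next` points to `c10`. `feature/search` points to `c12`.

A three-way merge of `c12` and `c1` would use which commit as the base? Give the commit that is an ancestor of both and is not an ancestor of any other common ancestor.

Ancestors of c12: {c11, c12}.
Ancestors of c1: {c1, c11, c2, c4, c7}.
Common ancestors: {c11}.
The only common ancestor is c11, so it is the merge base.

c11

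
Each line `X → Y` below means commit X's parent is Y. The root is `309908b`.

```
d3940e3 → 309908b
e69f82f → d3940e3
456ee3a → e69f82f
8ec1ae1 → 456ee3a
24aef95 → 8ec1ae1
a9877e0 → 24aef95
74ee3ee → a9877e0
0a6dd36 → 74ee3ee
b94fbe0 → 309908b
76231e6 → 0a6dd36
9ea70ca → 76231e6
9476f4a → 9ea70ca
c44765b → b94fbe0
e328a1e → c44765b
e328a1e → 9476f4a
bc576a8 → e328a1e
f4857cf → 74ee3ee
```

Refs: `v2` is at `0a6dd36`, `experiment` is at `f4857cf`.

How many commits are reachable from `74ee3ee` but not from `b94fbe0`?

7

Reachable from 74ee3ee: {24aef95, 309908b, 456ee3a, 74ee3ee, 8ec1ae1, a9877e0, d3940e3, e69f82f}.
Reachable from b94fbe0: {309908b, b94fbe0}.
In 74ee3ee's history but not b94fbe0's: {24aef95, 456ee3a, 74ee3ee, 8ec1ae1, a9877e0, d3940e3, e69f82f} — 7 commits.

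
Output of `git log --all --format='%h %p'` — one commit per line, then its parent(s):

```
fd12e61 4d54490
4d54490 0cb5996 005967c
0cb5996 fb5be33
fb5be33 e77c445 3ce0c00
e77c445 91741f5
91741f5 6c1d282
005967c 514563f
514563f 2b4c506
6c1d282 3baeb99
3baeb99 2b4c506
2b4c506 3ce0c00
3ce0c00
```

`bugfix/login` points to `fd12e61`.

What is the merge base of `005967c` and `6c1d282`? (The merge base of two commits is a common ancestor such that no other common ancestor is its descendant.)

2b4c506

Ancestors of 005967c: {005967c, 2b4c506, 3ce0c00, 514563f}.
Ancestors of 6c1d282: {2b4c506, 3baeb99, 3ce0c00, 6c1d282}.
Common ancestors: {2b4c506, 3ce0c00}.
Among these, 2b4c506 is not an ancestor of any other common ancestor — it is the merge base.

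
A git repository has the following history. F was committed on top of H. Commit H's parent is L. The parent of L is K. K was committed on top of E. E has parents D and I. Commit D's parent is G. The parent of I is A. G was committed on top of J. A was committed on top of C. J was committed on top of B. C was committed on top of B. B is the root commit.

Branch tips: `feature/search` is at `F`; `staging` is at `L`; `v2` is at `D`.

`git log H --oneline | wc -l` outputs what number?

11

Walking parent pointers from H: reachable set = {A, B, C, D, E, G, H, I, J, K, L}.
That is 11 commits.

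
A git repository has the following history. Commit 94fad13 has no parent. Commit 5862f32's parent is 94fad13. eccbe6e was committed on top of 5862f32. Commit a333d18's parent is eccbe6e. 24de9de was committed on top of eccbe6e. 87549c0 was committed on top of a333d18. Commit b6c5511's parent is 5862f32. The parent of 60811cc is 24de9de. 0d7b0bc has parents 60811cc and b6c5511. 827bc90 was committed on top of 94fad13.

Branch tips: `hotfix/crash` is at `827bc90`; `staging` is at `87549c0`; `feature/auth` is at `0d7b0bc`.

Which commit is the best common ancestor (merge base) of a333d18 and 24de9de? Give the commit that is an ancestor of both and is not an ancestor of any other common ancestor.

eccbe6e

Ancestors of a333d18: {5862f32, 94fad13, a333d18, eccbe6e}.
Ancestors of 24de9de: {24de9de, 5862f32, 94fad13, eccbe6e}.
Common ancestors: {5862f32, 94fad13, eccbe6e}.
Among these, eccbe6e is not an ancestor of any other common ancestor — it is the merge base.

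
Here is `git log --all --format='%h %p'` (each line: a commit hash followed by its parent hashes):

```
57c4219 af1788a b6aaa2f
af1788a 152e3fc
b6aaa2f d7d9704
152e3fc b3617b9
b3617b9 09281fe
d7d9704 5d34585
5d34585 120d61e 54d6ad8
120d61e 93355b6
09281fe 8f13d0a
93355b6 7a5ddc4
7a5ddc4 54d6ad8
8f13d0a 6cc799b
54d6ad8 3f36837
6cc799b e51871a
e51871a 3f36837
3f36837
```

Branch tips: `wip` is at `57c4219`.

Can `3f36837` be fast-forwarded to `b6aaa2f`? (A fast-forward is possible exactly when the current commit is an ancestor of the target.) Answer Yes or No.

A fast-forward from 3f36837 to b6aaa2f is possible iff 3f36837 is an ancestor of b6aaa2f.
Ancestors of b6aaa2f: {120d61e, 3f36837, 54d6ad8, 5d34585, 7a5ddc4, 93355b6, b6aaa2f, d7d9704}.
3f36837 is among them, so fast-forward is possible.

Yes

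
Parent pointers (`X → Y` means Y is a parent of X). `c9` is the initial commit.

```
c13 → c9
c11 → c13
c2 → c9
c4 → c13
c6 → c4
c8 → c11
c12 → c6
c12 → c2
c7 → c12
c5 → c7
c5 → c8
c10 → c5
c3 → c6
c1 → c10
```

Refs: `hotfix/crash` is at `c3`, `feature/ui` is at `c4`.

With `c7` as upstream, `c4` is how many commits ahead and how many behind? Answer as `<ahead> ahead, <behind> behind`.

Reachable from c4: {c13, c4, c9}.
Reachable from c7: {c12, c13, c2, c4, c6, c7, c9}.
Only in c4's history (ahead): {} — 0.
Only in c7's history (behind): {c12, c2, c6, c7} — 4.

0 ahead, 4 behind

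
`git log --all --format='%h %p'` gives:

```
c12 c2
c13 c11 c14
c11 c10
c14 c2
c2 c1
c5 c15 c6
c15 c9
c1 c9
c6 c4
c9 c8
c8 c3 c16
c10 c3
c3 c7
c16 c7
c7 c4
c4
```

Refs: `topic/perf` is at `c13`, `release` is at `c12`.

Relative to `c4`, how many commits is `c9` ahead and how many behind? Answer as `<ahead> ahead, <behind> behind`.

5 ahead, 0 behind

Reachable from c9: {c16, c3, c4, c7, c8, c9}.
Reachable from c4: {c4}.
Only in c9's history (ahead): {c16, c3, c7, c8, c9} — 5.
Only in c4's history (behind): {} — 0.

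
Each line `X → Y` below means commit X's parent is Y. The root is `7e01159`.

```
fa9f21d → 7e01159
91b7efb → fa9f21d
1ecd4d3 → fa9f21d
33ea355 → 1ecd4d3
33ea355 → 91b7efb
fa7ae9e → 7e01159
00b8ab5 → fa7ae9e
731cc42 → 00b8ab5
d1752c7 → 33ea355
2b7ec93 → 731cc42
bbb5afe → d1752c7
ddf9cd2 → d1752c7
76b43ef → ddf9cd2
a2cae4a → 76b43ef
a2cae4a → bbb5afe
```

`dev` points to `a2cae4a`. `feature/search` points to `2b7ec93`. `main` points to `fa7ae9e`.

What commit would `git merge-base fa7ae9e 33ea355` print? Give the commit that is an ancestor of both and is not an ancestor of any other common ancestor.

7e01159

Ancestors of fa7ae9e: {7e01159, fa7ae9e}.
Ancestors of 33ea355: {1ecd4d3, 33ea355, 7e01159, 91b7efb, fa9f21d}.
Common ancestors: {7e01159}.
The only common ancestor is 7e01159, so it is the merge base.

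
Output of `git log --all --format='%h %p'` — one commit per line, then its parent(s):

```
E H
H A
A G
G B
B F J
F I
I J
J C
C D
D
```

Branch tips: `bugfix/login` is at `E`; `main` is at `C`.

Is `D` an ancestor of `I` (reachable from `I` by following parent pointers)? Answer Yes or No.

Ancestors of I (commits reachable by following parents): {C, D, I, J}.
D is in that set, so it is an ancestor of I.

Yes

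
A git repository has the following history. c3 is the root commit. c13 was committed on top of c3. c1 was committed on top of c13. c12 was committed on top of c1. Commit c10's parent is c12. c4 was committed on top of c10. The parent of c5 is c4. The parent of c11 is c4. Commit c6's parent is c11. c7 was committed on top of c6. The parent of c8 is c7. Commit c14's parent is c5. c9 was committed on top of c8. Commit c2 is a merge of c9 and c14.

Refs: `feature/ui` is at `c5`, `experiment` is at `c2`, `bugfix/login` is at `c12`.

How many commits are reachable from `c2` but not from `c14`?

Reachable from c2: {c1, c10, c11, c12, c13, c14, c2, c3, c4, c5, c6, c7, c8, c9}.
Reachable from c14: {c1, c10, c12, c13, c14, c3, c4, c5}.
In c2's history but not c14's: {c11, c2, c6, c7, c8, c9} — 6 commits.

6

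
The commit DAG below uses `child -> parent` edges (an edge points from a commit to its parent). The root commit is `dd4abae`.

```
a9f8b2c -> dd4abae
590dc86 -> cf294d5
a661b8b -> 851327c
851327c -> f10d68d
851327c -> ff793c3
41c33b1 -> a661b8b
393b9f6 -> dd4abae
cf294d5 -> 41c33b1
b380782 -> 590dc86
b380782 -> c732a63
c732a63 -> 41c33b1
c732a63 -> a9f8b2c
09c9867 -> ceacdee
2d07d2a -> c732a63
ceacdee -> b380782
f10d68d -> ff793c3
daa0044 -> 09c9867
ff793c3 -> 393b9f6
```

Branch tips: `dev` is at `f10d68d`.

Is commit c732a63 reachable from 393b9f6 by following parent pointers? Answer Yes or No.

No

Ancestors of 393b9f6: {393b9f6, dd4abae}.
c732a63 is not in that set, so it is not an ancestor of 393b9f6.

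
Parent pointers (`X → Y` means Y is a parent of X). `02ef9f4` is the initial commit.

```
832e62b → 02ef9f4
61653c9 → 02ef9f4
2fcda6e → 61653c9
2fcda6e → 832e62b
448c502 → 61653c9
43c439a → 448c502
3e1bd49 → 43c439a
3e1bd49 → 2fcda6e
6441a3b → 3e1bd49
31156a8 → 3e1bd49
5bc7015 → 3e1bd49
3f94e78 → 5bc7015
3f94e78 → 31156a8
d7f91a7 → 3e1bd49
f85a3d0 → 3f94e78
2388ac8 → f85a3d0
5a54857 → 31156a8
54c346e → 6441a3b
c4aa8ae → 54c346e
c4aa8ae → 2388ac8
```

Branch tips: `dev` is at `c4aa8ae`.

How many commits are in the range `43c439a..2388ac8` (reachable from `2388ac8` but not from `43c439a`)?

8

Reachable from 2388ac8: {02ef9f4, 2388ac8, 2fcda6e, 31156a8, 3e1bd49, 3f94e78, 43c439a, 448c502, 5bc7015, 61653c9, 832e62b, f85a3d0}.
Reachable from 43c439a: {02ef9f4, 43c439a, 448c502, 61653c9}.
In 2388ac8's history but not 43c439a's: {2388ac8, 2fcda6e, 31156a8, 3e1bd49, 3f94e78, 5bc7015, 832e62b, f85a3d0} — 8 commits.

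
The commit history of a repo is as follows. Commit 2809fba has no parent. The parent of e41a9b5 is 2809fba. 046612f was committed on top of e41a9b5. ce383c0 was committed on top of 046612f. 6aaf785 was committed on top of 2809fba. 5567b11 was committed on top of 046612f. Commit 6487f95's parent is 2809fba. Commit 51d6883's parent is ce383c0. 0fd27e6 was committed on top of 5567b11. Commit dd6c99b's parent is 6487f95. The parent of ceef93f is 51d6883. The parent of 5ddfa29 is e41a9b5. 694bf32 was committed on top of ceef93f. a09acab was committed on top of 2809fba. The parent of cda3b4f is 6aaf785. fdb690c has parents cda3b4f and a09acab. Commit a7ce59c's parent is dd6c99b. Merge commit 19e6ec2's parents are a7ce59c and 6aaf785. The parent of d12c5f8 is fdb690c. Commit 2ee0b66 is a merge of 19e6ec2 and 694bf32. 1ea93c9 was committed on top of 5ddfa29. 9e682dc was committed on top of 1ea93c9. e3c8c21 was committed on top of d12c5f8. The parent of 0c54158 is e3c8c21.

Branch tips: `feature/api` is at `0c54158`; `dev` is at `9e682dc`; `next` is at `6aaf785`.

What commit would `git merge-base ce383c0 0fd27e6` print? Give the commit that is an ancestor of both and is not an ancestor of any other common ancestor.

046612f

Ancestors of ce383c0: {046612f, 2809fba, ce383c0, e41a9b5}.
Ancestors of 0fd27e6: {046612f, 0fd27e6, 2809fba, 5567b11, e41a9b5}.
Common ancestors: {046612f, 2809fba, e41a9b5}.
Among these, 046612f is not an ancestor of any other common ancestor — it is the merge base.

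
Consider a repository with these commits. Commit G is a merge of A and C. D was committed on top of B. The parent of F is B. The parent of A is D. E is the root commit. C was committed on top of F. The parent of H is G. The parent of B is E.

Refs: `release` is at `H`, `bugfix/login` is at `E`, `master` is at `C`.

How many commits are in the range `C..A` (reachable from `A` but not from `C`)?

Reachable from A: {A, B, D, E}.
Reachable from C: {B, C, E, F}.
In A's history but not C's: {A, D} — 2 commits.

2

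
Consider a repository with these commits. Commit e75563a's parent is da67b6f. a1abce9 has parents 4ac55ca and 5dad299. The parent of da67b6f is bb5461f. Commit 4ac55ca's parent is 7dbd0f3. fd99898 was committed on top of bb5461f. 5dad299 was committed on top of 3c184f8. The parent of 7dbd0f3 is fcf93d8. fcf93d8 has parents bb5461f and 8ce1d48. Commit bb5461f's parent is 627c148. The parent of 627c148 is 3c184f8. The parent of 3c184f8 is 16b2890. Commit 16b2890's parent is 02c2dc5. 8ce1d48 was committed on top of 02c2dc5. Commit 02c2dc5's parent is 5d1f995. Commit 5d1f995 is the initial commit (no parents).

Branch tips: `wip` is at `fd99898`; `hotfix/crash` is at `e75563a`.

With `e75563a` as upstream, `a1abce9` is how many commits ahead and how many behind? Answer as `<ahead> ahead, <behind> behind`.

Reachable from a1abce9: {02c2dc5, 16b2890, 3c184f8, 4ac55ca, 5d1f995, 5dad299, 627c148, 7dbd0f3, 8ce1d48, a1abce9, bb5461f, fcf93d8}.
Reachable from e75563a: {02c2dc5, 16b2890, 3c184f8, 5d1f995, 627c148, bb5461f, da67b6f, e75563a}.
Only in a1abce9's history (ahead): {4ac55ca, 5dad299, 7dbd0f3, 8ce1d48, a1abce9, fcf93d8} — 6.
Only in e75563a's history (behind): {da67b6f, e75563a} — 2.

6 ahead, 2 behind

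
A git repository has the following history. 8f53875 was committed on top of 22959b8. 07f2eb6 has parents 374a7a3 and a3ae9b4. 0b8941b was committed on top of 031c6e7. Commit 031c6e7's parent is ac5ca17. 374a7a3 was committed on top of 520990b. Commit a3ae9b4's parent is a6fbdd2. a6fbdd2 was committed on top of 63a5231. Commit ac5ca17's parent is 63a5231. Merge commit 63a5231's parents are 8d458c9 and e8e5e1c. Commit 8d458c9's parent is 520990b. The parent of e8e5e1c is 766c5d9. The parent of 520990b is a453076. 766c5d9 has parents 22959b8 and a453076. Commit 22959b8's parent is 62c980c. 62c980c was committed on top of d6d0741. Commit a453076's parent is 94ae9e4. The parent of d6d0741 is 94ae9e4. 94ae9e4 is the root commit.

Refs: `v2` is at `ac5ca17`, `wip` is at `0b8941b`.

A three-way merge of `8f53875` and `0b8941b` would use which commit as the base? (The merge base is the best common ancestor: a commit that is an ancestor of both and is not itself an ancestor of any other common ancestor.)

22959b8

Ancestors of 8f53875: {22959b8, 62c980c, 8f53875, 94ae9e4, d6d0741}.
Ancestors of 0b8941b: {031c6e7, 0b8941b, 22959b8, 520990b, 62c980c, 63a5231, 766c5d9, 8d458c9, 94ae9e4, a453076, ac5ca17, d6d0741, e8e5e1c}.
Common ancestors: {22959b8, 62c980c, 94ae9e4, d6d0741}.
Among these, 22959b8 is not an ancestor of any other common ancestor — it is the merge base.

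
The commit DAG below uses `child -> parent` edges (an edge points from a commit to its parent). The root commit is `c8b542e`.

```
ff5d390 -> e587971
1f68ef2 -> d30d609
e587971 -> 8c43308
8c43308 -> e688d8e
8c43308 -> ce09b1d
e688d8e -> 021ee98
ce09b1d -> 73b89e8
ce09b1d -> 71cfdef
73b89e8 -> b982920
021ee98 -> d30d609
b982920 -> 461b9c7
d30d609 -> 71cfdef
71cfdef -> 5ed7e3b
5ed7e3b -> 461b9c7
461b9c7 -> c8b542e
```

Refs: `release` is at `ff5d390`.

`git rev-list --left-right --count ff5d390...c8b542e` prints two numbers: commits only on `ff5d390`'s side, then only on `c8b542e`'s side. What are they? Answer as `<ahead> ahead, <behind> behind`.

Reachable from ff5d390: {021ee98, 461b9c7, 5ed7e3b, 71cfdef, 73b89e8, 8c43308, b982920, c8b542e, ce09b1d, d30d609, e587971, e688d8e, ff5d390}.
Reachable from c8b542e: {c8b542e}.
Only in ff5d390's history (ahead): {021ee98, 461b9c7, 5ed7e3b, 71cfdef, 73b89e8, 8c43308, b982920, ce09b1d, d30d609, e587971, e688d8e, ff5d390} — 12.
Only in c8b542e's history (behind): {} — 0.

12 ahead, 0 behind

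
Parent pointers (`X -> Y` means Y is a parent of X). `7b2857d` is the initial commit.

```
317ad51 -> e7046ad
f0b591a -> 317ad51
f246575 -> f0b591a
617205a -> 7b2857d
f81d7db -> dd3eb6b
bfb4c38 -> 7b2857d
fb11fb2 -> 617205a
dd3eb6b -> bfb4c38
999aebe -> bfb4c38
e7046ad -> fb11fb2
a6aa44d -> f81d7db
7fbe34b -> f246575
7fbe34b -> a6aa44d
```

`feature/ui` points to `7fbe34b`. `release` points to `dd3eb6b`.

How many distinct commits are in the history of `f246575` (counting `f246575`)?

Walking parent pointers from f246575: reachable set = {317ad51, 617205a, 7b2857d, e7046ad, f0b591a, f246575, fb11fb2}.
That is 7 commits.

7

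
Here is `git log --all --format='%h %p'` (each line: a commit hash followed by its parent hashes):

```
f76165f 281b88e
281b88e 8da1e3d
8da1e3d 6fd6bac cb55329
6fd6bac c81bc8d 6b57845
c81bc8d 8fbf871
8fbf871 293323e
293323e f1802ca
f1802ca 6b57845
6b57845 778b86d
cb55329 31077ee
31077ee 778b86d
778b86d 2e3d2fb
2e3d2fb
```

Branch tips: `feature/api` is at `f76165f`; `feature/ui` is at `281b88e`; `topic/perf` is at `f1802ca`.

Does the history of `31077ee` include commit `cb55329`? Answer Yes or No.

No

Ancestors of 31077ee: {2e3d2fb, 31077ee, 778b86d}.
cb55329 is not in that set, so it is not an ancestor of 31077ee.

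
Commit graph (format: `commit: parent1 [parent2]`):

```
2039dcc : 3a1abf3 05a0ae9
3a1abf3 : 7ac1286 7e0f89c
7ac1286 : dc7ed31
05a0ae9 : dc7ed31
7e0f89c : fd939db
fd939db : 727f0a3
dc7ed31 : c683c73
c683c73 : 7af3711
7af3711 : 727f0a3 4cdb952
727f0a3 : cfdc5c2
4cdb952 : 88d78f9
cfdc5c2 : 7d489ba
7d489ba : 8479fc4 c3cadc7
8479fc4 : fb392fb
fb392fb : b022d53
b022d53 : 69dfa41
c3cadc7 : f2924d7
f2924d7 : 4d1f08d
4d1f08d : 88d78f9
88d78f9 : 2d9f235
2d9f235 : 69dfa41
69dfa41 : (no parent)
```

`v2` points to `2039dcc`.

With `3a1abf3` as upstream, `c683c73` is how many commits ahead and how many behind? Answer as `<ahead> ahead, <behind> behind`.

0 ahead, 5 behind

Reachable from c683c73: {2d9f235, 4cdb952, 4d1f08d, 69dfa41, 727f0a3, 7af3711, 7d489ba, 8479fc4, 88d78f9, b022d53, c3cadc7, c683c73, cfdc5c2, f2924d7, fb392fb}.
Reachable from 3a1abf3: {2d9f235, 3a1abf3, 4cdb952, 4d1f08d, 69dfa41, 727f0a3, 7ac1286, 7af3711, 7d489ba, 7e0f89c, 8479fc4, 88d78f9, b022d53, c3cadc7, c683c73, cfdc5c2, dc7ed31, f2924d7, fb392fb, fd939db}.
Only in c683c73's history (ahead): {} — 0.
Only in 3a1abf3's history (behind): {3a1abf3, 7ac1286, 7e0f89c, dc7ed31, fd939db} — 5.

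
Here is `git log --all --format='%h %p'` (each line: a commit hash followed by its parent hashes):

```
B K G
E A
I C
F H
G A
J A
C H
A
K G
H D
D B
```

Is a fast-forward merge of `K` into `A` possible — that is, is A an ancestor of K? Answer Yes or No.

A fast-forward from A to K is possible iff A is an ancestor of K.
Ancestors of K: {A, G, K}.
A is among them, so fast-forward is possible.

Yes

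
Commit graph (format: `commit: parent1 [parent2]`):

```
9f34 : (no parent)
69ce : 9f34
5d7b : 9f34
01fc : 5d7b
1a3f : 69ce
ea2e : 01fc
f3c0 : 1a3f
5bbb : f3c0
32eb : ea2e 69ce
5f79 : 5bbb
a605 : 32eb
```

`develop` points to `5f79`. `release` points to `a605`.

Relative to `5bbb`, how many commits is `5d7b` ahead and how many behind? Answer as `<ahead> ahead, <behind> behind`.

Reachable from 5d7b: {5d7b, 9f34}.
Reachable from 5bbb: {1a3f, 5bbb, 69ce, 9f34, f3c0}.
Only in 5d7b's history (ahead): {5d7b} — 1.
Only in 5bbb's history (behind): {1a3f, 5bbb, 69ce, f3c0} — 4.

1 ahead, 4 behind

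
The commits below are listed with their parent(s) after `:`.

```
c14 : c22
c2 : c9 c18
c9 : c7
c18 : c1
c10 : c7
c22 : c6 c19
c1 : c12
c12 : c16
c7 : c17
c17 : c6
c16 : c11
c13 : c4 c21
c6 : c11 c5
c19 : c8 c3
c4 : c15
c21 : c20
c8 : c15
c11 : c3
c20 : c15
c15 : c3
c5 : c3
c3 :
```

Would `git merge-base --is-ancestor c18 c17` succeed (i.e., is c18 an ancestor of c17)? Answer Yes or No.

Ancestors of c17: {c11, c17, c3, c5, c6}.
c18 is not in that set, so it is not an ancestor of c17.

No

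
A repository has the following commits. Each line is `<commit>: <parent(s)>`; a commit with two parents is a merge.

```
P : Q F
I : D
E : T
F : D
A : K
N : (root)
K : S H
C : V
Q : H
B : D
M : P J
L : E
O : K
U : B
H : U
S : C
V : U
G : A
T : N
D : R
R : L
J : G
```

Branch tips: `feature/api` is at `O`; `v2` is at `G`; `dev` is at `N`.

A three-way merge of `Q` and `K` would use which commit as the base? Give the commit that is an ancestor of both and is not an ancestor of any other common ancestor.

H

Ancestors of Q: {B, D, E, H, L, N, Q, R, T, U}.
Ancestors of K: {B, C, D, E, H, K, L, N, R, S, T, U, V}.
Common ancestors: {B, D, E, H, L, N, R, T, U}.
Among these, H is not an ancestor of any other common ancestor — it is the merge base.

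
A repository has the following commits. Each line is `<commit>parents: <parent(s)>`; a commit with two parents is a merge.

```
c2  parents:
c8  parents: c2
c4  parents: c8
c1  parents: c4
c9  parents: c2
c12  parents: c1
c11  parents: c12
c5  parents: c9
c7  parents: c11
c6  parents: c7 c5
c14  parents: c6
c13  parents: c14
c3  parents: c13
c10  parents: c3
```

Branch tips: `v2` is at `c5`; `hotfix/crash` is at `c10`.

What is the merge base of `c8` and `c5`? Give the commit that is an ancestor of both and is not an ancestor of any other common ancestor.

Ancestors of c8: {c2, c8}.
Ancestors of c5: {c2, c5, c9}.
Common ancestors: {c2}.
The only common ancestor is c2, so it is the merge base.

c2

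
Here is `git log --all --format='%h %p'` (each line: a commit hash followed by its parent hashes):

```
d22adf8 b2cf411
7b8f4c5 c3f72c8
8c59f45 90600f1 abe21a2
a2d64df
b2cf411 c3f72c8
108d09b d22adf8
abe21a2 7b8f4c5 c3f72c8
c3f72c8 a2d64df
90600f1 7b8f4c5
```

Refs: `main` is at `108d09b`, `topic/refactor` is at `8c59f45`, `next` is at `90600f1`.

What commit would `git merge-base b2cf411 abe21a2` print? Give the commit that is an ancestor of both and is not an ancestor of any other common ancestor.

Ancestors of b2cf411: {a2d64df, b2cf411, c3f72c8}.
Ancestors of abe21a2: {7b8f4c5, a2d64df, abe21a2, c3f72c8}.
Common ancestors: {a2d64df, c3f72c8}.
Among these, c3f72c8 is not an ancestor of any other common ancestor — it is the merge base.

c3f72c8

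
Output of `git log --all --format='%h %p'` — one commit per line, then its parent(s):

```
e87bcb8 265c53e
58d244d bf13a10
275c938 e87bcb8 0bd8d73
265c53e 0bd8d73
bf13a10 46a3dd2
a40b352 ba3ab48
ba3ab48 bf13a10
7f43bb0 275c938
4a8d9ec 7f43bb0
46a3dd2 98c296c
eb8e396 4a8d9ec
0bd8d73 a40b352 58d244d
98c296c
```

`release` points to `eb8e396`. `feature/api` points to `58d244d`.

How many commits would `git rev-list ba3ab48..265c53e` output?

4

Reachable from 265c53e: {0bd8d73, 265c53e, 46a3dd2, 58d244d, 98c296c, a40b352, ba3ab48, bf13a10}.
Reachable from ba3ab48: {46a3dd2, 98c296c, ba3ab48, bf13a10}.
In 265c53e's history but not ba3ab48's: {0bd8d73, 265c53e, 58d244d, a40b352} — 4 commits.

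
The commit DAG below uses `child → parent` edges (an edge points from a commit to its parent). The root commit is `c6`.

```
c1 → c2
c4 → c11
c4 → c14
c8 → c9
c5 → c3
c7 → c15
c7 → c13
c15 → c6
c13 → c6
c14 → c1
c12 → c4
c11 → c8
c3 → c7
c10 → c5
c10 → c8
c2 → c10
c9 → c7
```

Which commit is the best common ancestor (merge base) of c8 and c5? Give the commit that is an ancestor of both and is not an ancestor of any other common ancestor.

Ancestors of c8: {c13, c15, c6, c7, c8, c9}.
Ancestors of c5: {c13, c15, c3, c5, c6, c7}.
Common ancestors: {c13, c15, c6, c7}.
Among these, c7 is not an ancestor of any other common ancestor — it is the merge base.

c7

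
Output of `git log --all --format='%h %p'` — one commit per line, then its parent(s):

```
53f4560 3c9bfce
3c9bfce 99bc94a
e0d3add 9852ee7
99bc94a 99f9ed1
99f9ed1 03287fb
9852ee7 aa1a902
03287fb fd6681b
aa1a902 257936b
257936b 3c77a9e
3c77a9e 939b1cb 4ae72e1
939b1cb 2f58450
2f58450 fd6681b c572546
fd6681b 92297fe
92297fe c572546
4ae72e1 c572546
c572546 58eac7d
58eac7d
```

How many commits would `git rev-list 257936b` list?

Walking parent pointers from 257936b: reachable set = {257936b, 2f58450, 3c77a9e, 4ae72e1, 58eac7d, 92297fe, 939b1cb, c572546, fd6681b}.
That is 9 commits.

9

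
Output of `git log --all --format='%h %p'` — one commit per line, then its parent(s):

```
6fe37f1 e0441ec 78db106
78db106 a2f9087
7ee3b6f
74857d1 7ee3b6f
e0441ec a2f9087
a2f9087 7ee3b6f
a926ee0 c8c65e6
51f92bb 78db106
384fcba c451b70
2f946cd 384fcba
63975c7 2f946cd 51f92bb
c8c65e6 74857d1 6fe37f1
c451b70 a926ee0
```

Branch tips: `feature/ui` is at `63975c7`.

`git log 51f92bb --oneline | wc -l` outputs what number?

Walking parent pointers from 51f92bb: reachable set = {51f92bb, 78db106, 7ee3b6f, a2f9087}.
That is 4 commits.

4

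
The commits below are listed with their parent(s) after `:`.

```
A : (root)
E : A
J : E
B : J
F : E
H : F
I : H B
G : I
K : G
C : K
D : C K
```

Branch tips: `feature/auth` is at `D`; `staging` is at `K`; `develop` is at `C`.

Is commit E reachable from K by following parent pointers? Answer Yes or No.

Yes

Ancestors of K (commits reachable by following parents): {A, B, E, F, G, H, I, J, K}.
E is in that set, so it is an ancestor of K.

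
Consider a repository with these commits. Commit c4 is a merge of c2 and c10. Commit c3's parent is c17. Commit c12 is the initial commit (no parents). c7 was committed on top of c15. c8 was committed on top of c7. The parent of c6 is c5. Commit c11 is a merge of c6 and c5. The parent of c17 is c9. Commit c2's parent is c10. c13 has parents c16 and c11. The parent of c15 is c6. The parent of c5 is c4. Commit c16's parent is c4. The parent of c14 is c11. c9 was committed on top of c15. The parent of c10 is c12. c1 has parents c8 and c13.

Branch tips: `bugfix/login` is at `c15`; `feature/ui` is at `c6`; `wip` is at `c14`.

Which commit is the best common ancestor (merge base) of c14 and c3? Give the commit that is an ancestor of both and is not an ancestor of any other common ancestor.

Ancestors of c14: {c10, c11, c12, c14, c2, c4, c5, c6}.
Ancestors of c3: {c10, c12, c15, c17, c2, c3, c4, c5, c6, c9}.
Common ancestors: {c10, c12, c2, c4, c5, c6}.
Among these, c6 is not an ancestor of any other common ancestor — it is the merge base.

c6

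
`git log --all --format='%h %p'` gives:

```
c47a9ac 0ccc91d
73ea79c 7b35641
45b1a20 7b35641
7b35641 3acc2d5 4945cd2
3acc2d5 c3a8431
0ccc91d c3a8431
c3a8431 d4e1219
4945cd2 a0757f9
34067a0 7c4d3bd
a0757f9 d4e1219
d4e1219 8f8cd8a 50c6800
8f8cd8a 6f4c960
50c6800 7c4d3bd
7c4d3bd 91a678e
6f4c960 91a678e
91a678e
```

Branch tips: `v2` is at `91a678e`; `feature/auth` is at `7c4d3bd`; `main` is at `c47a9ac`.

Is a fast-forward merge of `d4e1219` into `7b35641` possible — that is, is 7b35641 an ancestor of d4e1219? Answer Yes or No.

No

A fast-forward from 7b35641 to d4e1219 is possible iff 7b35641 is an ancestor of d4e1219.
Ancestors of d4e1219: {50c6800, 6f4c960, 7c4d3bd, 8f8cd8a, 91a678e, d4e1219}.
7b35641 is not among them, so fast-forward is not possible.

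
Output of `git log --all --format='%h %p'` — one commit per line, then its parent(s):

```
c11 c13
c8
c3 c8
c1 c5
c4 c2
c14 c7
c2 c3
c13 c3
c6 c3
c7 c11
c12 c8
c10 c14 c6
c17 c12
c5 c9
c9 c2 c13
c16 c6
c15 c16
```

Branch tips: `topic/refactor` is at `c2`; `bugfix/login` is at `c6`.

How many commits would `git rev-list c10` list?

8

Walking parent pointers from c10: reachable set = {c10, c11, c13, c14, c3, c6, c7, c8}.
That is 8 commits.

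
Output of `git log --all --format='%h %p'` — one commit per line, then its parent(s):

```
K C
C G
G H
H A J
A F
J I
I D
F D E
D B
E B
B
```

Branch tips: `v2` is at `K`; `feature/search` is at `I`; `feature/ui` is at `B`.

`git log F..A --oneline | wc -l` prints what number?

Reachable from A: {A, B, D, E, F}.
Reachable from F: {B, D, E, F}.
In A's history but not F's: {A} — 1 commit.

1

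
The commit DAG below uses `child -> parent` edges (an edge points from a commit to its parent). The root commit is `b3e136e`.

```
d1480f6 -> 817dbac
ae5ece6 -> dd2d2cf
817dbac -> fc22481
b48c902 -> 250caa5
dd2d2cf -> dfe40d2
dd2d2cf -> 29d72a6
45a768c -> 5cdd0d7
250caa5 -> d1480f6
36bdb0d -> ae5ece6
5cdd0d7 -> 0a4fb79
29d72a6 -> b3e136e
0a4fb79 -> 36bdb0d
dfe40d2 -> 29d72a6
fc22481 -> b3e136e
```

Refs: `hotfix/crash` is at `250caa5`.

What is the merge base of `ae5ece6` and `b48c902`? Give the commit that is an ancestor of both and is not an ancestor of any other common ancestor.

Ancestors of ae5ece6: {29d72a6, ae5ece6, b3e136e, dd2d2cf, dfe40d2}.
Ancestors of b48c902: {250caa5, 817dbac, b3e136e, b48c902, d1480f6, fc22481}.
Common ancestors: {b3e136e}.
The only common ancestor is b3e136e, so it is the merge base.

b3e136e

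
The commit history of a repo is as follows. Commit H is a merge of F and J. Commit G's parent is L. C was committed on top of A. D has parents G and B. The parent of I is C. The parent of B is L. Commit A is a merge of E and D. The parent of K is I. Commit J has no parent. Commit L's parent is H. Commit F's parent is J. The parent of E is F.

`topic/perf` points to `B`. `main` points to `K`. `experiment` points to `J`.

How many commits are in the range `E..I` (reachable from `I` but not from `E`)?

8

Reachable from I: {A, B, C, D, E, F, G, H, I, J, L}.
Reachable from E: {E, F, J}.
In I's history but not E's: {A, B, C, D, G, H, I, L} — 8 commits.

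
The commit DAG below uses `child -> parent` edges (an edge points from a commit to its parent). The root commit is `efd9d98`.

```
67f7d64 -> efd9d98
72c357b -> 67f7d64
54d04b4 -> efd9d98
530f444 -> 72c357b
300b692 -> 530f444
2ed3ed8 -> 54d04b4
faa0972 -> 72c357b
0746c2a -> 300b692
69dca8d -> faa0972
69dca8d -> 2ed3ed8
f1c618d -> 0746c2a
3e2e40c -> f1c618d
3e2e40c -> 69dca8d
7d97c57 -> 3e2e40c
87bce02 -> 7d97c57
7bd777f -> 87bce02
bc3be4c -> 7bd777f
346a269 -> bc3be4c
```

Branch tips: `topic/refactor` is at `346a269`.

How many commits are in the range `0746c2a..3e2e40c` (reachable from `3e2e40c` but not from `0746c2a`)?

Reachable from 3e2e40c: {0746c2a, 2ed3ed8, 300b692, 3e2e40c, 530f444, 54d04b4, 67f7d64, 69dca8d, 72c357b, efd9d98, f1c618d, faa0972}.
Reachable from 0746c2a: {0746c2a, 300b692, 530f444, 67f7d64, 72c357b, efd9d98}.
In 3e2e40c's history but not 0746c2a's: {2ed3ed8, 3e2e40c, 54d04b4, 69dca8d, f1c618d, faa0972} — 6 commits.

6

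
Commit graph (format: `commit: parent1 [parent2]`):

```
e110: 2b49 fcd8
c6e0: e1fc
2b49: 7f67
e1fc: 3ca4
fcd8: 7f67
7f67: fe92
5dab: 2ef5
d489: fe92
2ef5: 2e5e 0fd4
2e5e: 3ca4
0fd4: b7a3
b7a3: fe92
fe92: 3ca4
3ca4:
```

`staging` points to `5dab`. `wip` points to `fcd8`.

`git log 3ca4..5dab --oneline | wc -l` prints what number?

6

Reachable from 5dab: {0fd4, 2e5e, 2ef5, 3ca4, 5dab, b7a3, fe92}.
Reachable from 3ca4: {3ca4}.
In 5dab's history but not 3ca4's: {0fd4, 2e5e, 2ef5, 5dab, b7a3, fe92} — 6 commits.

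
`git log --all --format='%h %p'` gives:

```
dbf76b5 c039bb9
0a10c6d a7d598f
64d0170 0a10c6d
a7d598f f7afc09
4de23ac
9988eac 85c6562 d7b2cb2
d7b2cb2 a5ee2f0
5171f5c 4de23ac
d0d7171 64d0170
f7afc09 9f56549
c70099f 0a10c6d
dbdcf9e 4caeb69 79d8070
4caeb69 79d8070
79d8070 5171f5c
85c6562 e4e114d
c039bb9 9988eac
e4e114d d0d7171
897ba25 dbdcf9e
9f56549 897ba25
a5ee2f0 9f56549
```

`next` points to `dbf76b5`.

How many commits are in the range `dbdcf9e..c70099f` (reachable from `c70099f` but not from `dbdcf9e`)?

Reachable from c70099f: {0a10c6d, 4caeb69, 4de23ac, 5171f5c, 79d8070, 897ba25, 9f56549, a7d598f, c70099f, dbdcf9e, f7afc09}.
Reachable from dbdcf9e: {4caeb69, 4de23ac, 5171f5c, 79d8070, dbdcf9e}.
In c70099f's history but not dbdcf9e's: {0a10c6d, 897ba25, 9f56549, a7d598f, c70099f, f7afc09} — 6 commits.

6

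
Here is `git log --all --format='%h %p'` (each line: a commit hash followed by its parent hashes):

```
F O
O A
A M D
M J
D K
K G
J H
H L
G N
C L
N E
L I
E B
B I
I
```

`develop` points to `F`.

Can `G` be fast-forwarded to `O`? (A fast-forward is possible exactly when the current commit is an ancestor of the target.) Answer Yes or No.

Yes

A fast-forward from G to O is possible iff G is an ancestor of O.
Ancestors of O: {A, B, D, E, G, H, I, J, K, L, M, N, O}.
G is among them, so fast-forward is possible.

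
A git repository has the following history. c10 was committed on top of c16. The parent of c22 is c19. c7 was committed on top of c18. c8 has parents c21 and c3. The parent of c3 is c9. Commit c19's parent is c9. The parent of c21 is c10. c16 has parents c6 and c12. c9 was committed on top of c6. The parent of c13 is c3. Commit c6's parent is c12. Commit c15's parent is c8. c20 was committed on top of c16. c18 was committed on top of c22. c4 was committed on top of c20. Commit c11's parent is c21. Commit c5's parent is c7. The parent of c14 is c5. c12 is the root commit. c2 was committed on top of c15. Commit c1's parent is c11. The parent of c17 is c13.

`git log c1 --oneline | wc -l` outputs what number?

Walking parent pointers from c1: reachable set = {c1, c10, c11, c12, c16, c21, c6}.
That is 7 commits.

7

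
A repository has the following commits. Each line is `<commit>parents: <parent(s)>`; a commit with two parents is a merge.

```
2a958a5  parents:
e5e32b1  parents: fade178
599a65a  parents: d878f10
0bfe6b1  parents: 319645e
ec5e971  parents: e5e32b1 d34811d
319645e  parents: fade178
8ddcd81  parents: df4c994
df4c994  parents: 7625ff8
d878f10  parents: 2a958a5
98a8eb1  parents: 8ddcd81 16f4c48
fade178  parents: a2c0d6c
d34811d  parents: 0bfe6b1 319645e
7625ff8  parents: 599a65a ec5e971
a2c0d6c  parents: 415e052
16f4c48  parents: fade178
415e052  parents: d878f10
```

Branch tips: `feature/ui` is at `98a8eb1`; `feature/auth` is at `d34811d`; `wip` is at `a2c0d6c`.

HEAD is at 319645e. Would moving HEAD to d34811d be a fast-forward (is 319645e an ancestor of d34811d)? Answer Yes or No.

Yes

A fast-forward from 319645e to d34811d is possible iff 319645e is an ancestor of d34811d.
Ancestors of d34811d: {0bfe6b1, 2a958a5, 319645e, 415e052, a2c0d6c, d34811d, d878f10, fade178}.
319645e is among them, so fast-forward is possible.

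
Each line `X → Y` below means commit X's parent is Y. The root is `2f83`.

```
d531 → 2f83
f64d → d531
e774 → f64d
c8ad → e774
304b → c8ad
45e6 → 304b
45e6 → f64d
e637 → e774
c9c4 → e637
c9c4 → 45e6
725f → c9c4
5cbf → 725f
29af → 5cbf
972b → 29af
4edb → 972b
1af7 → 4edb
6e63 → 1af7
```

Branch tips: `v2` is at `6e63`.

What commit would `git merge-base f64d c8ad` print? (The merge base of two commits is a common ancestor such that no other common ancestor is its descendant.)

Ancestors of f64d: {2f83, d531, f64d}.
Ancestors of c8ad: {2f83, c8ad, d531, e774, f64d}.
Common ancestors: {2f83, d531, f64d}.
Among these, f64d is not an ancestor of any other common ancestor — it is the merge base.

f64d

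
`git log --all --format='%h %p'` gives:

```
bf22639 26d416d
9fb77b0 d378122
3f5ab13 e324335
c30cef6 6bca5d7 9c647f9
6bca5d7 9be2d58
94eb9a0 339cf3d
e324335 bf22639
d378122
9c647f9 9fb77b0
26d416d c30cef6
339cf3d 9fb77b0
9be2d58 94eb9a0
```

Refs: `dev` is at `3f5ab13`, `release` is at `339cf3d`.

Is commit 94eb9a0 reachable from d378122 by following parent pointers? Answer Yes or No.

No

Ancestors of d378122: {d378122}.
94eb9a0 is not in that set, so it is not an ancestor of d378122.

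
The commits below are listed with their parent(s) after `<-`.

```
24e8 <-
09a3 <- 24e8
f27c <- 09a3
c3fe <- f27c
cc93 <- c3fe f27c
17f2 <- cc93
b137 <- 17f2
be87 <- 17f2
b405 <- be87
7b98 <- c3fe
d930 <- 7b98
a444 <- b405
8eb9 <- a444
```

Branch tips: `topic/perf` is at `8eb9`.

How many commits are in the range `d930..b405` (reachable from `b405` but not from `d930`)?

Reachable from b405: {09a3, 17f2, 24e8, b405, be87, c3fe, cc93, f27c}.
Reachable from d930: {09a3, 24e8, 7b98, c3fe, d930, f27c}.
In b405's history but not d930's: {17f2, b405, be87, cc93} — 4 commits.

4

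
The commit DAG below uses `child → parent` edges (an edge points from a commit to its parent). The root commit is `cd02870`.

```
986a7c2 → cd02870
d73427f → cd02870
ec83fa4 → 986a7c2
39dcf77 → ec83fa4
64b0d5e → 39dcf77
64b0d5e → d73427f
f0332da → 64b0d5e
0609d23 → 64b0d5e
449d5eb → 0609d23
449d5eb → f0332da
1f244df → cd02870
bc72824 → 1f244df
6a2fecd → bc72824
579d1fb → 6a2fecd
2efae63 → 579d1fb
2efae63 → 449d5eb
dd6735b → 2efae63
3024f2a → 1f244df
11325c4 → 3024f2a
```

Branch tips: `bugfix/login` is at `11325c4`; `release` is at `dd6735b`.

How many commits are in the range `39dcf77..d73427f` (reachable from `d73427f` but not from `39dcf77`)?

Reachable from d73427f: {cd02870, d73427f}.
Reachable from 39dcf77: {39dcf77, 986a7c2, cd02870, ec83fa4}.
In d73427f's history but not 39dcf77's: {d73427f} — 1 commit.

1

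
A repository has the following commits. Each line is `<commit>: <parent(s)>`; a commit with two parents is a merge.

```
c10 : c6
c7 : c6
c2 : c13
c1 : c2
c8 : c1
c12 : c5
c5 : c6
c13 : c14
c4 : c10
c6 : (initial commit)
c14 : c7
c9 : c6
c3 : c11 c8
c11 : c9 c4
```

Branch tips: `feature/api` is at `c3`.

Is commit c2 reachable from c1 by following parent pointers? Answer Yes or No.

Yes

Ancestors of c1 (commits reachable by following parents): {c1, c13, c14, c2, c6, c7}.
c2 is in that set, so it is an ancestor of c1.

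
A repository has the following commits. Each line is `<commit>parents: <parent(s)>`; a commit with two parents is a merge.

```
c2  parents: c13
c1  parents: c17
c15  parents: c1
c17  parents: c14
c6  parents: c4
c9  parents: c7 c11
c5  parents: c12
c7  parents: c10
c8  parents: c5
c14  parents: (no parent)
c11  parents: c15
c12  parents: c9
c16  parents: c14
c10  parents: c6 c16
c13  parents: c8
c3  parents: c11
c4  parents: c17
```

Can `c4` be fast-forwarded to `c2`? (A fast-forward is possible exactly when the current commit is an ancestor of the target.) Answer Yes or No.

Yes

A fast-forward from c4 to c2 is possible iff c4 is an ancestor of c2.
Ancestors of c2: {c1, c10, c11, c12, c13, c14, c15, c16, c17, c2, c4, c5, c6, c7, c8, c9}.
c4 is among them, so fast-forward is possible.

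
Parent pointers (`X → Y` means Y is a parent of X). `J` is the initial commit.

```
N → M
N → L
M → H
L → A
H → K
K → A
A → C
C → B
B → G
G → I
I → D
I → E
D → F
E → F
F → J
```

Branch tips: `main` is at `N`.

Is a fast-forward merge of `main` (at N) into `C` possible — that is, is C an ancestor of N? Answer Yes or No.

Yes

A fast-forward from C to N is possible iff C is an ancestor of N.
Ancestors of N: {A, B, C, D, E, F, G, H, I, J, K, L, M, N}.
C is among them, so fast-forward is possible.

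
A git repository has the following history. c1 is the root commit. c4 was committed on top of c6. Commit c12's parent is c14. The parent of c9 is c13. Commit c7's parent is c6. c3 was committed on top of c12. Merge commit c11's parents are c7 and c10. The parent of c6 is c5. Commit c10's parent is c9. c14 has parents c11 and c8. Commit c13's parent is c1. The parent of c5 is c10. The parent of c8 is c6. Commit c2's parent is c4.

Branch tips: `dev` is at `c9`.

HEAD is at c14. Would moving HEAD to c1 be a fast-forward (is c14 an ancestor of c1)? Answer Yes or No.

A fast-forward from c14 to c1 is possible iff c14 is an ancestor of c1.
Ancestors of c1: {c1}.
c14 is not among them, so fast-forward is not possible.

No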